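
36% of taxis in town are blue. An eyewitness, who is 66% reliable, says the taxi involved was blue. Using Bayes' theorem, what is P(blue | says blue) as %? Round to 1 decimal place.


P(blue | says blue) = P(says blue | blue)*P(blue) / [P(says blue | blue)*P(blue) + P(says blue | not blue)*P(not blue)]
Numerator = 0.66 * 0.36 = 0.2376
False identification = 0.34 * 0.64 = 0.2176
P = 0.2376 / (0.2376 + 0.2176)
= 0.2376 / 0.4552
As percentage = 52.2


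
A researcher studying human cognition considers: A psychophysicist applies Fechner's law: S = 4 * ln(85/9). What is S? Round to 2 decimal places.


S = 4 * ln(85/9)
I/I0 = 9.444444
ln(9.444444) = 2.2454
S = 4 * 2.2454
= 8.98


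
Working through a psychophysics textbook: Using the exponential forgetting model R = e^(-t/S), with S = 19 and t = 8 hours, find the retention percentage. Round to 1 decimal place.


R = e^(-t/S)
-t/S = -8/19 = -0.421053
R = e^(-0.421053) = 0.656355
Percentage = 0.656355 * 100
= 65.6


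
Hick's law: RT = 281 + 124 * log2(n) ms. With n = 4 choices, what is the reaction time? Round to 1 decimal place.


RT = 281 + 124 * log2(4)
log2(4) = 2.0
RT = 281 + 124 * 2.0
= 281 + 248.0
= 529.0 ms


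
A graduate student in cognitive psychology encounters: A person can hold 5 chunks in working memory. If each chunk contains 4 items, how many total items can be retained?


Total items = chunks * items_per_chunk
= 5 * 4
= 20


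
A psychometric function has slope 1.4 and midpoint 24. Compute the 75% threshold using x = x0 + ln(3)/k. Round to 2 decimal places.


At P = 0.75: 0.75 = 1/(1 + e^(-k*(x-x0)))
Solving: e^(-k*(x-x0)) = 1/3
x = x0 + ln(3)/k
ln(3) = 1.0986
x = 24 + 1.0986/1.4
= 24 + 0.7847
= 24.78


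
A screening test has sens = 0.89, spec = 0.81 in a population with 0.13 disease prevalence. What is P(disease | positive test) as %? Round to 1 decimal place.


PPV = (sens * prev) / (sens * prev + (1-spec) * (1-prev))
Numerator = 0.89 * 0.13 = 0.1157
P(positive and no disease) = (1 - spec) * (1 - prev) = (1 - 0.81) * (1 - 0.13) = 0.1653
Denominator = 0.1157 + 0.1653 = 0.281
PPV = 0.1157 / 0.281 = 0.411744
As percentage = 41.2


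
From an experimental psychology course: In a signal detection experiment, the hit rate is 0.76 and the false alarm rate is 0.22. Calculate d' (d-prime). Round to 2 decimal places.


d' = z(HR) - z(FAR)
z(0.76) = 0.7063
z(0.22) = -0.7722
d' = 0.7063 - -0.7722
= 1.48


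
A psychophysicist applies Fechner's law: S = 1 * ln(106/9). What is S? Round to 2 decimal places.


S = 1 * ln(106/9)
I/I0 = 11.777778
ln(11.777778) = 2.4662
S = 1 * 2.4662
= 2.47


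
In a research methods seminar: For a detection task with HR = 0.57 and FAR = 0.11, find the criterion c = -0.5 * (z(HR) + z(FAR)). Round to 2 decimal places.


c = -0.5 * (z(HR) + z(FAR))
z(0.57) = 0.1764
z(0.11) = -1.2265
c = -0.5 * (0.1764 + -1.2265)
= -0.5 * -1.0501
= 0.53


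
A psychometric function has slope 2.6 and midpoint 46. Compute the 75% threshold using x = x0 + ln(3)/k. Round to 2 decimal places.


At P = 0.75: 0.75 = 1/(1 + e^(-k*(x-x0)))
Solving: e^(-k*(x-x0)) = 1/3
x = x0 + ln(3)/k
ln(3) = 1.0986
x = 46 + 1.0986/2.6
= 46 + 0.4225
= 46.42


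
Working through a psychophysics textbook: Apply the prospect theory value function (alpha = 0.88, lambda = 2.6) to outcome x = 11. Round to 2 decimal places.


Since x = 11 >= 0, use v(x) = x^0.88
11^0.88 = 8.2495
v(11) = 8.25


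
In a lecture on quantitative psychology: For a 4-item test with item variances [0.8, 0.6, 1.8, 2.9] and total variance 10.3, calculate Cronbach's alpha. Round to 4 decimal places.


alpha = (k/(k-1)) * (1 - sum(s_i^2)/s_total^2)
sum(item variances) = 6.1
k/(k-1) = 4/3 = 1.333333
1 - 6.1/10.3 = 1 - 0.592233 = 0.407767
alpha = 1.333333 * 0.407767
= 0.5437


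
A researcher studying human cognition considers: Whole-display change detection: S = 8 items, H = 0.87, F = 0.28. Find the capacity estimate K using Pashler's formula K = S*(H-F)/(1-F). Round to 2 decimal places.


K = S * (H - F) / (1 - F)
H - F = 0.59
1 - F = 0.72
K = 8 * 0.59 / 0.72
= 6.56


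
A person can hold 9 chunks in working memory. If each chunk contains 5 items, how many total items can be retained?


Total items = chunks * items_per_chunk
= 9 * 5
= 45


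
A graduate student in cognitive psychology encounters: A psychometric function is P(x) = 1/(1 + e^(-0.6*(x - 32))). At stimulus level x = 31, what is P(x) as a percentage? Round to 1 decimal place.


P(x) = 1/(1 + e^(-0.6*(31 - 32)))
Exponent = -0.6 * -1 = 0.6
e^(0.6) = 1.822119
P = 1/(1 + 1.822119) = 0.354344
Percentage = 35.4


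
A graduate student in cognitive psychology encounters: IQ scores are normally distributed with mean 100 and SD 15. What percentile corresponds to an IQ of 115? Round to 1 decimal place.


z = (IQ - mean) / SD
z = (115 - 100) / 15 = 1.0
Percentile = Phi(1.0) * 100
Phi(1.0) = 0.841345
= 84.1


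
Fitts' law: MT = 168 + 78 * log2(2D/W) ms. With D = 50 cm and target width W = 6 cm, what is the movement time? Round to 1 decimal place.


MT = 168 + 78 * log2(2*50/6)
2D/W = 16.666667
log2(16.666667) = 4.0589
MT = 168 + 78 * 4.0589
= 484.6 ms


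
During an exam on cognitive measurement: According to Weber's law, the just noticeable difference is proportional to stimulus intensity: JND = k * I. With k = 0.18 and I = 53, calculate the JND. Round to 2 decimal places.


JND = k * I
JND = 0.18 * 53
= 9.54


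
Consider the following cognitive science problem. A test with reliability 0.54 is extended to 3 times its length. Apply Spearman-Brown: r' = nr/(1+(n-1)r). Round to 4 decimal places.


r_new = n*r / (1 + (n-1)*r)
Numerator = 3 * 0.54 = 1.62
Denominator = 1 + 2 * 0.54 = 2.08
r_new = 1.62 / 2.08
= 0.7788


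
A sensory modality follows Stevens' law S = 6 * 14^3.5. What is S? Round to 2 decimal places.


S = 6 * 14^3.5
14^3.5 = 10267.1079
S = 6 * 10267.1079
= 61602.65


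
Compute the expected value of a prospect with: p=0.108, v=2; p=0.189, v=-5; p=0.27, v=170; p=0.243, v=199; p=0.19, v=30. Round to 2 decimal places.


EU = sum(p_i * v_i)
0.108 * 2 = 0.216
0.189 * -5 = -0.945
0.27 * 170 = 45.9
0.243 * 199 = 48.357
0.19 * 30 = 5.7
EU = 0.216 + -0.945 + 45.9 + 48.357 + 5.7
= 99.23


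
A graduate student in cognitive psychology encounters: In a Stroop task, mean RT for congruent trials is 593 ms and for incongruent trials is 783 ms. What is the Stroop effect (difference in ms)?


Stroop effect = RT(incongruent) - RT(congruent)
= 783 - 593
= 190 ms


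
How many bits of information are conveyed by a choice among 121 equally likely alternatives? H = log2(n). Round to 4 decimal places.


H = log2(n)
H = log2(121)
= 6.9189


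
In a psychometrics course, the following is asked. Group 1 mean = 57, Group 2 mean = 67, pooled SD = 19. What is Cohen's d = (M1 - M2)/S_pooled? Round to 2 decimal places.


Cohen's d = (M1 - M2) / S_pooled
= (57 - 67) / 19
= -10 / 19
= -0.53


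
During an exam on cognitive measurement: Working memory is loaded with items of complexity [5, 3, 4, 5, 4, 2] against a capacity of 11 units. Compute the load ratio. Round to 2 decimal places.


Total complexity = 5 + 3 + 4 + 5 + 4 + 2 = 23
Load = total / capacity = 23 / 11
= 2.09


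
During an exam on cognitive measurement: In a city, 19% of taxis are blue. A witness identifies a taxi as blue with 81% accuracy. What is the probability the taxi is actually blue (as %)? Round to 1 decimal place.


P(blue | says blue) = P(says blue | blue)*P(blue) / [P(says blue | blue)*P(blue) + P(says blue | not blue)*P(not blue)]
Numerator = 0.81 * 0.19 = 0.1539
False identification = 0.19 * 0.81 = 0.1539
P = 0.1539 / (0.1539 + 0.1539)
= 0.1539 / 0.3078
As percentage = 50.0


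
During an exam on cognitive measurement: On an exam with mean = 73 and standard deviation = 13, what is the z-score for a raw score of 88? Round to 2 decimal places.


z = (X - mu) / sigma
= (88 - 73) / 13
= 15 / 13
= 1.15


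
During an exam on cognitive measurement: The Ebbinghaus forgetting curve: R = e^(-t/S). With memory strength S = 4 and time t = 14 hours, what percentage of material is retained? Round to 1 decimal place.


R = e^(-t/S)
-t/S = -14/4 = -3.5
R = e^(-3.5) = 0.030197
Percentage = 0.030197 * 100
= 3.0


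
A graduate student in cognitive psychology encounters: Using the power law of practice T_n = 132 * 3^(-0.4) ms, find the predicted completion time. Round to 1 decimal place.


T_n = 132 * 3^(-0.4)
3^(-0.4) = 0.644394
T_n = 132 * 0.644394
= 85.1 ms


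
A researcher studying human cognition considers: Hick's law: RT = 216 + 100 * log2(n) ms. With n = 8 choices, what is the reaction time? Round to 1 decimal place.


RT = 216 + 100 * log2(8)
log2(8) = 3.0
RT = 216 + 100 * 3.0
= 216 + 300.0
= 516.0 ms


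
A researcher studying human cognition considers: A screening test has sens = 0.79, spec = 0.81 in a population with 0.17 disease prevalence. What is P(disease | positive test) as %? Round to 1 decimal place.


PPV = (sens * prev) / (sens * prev + (1-spec) * (1-prev))
Numerator = 0.79 * 0.17 = 0.1343
P(positive and no disease) = (1 - spec) * (1 - prev) = (1 - 0.81) * (1 - 0.17) = 0.1577
Denominator = 0.1343 + 0.1577 = 0.292
PPV = 0.1343 / 0.292 = 0.459932
As percentage = 46.0


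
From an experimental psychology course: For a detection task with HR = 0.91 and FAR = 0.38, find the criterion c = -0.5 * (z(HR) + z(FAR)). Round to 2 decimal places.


c = -0.5 * (z(HR) + z(FAR))
z(0.91) = 1.3408
z(0.38) = -0.3055
c = -0.5 * (1.3408 + -0.3055)
= -0.5 * 1.0353
= -0.52


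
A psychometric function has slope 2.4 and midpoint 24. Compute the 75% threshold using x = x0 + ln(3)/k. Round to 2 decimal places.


At P = 0.75: 0.75 = 1/(1 + e^(-k*(x-x0)))
Solving: e^(-k*(x-x0)) = 1/3
x = x0 + ln(3)/k
ln(3) = 1.0986
x = 24 + 1.0986/2.4
= 24 + 0.4578
= 24.46


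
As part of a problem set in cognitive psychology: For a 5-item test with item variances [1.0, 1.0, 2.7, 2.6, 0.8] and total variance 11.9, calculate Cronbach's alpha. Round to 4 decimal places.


alpha = (k/(k-1)) * (1 - sum(s_i^2)/s_total^2)
sum(item variances) = 8.1
k/(k-1) = 5/4 = 1.25
1 - 8.1/11.9 = 1 - 0.680672 = 0.319328
alpha = 1.25 * 0.319328
= 0.3992


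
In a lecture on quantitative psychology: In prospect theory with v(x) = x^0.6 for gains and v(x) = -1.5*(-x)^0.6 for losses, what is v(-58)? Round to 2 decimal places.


Since x = -58 < 0, use v(x) = -lambda*(-x)^alpha
(-x) = 58
58^0.6 = 11.4303
v(-58) = -1.5 * 11.4303
= -17.15


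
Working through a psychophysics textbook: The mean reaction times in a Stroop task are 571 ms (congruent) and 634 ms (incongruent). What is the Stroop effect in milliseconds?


Stroop effect = RT(incongruent) - RT(congruent)
= 634 - 571
= 63 ms


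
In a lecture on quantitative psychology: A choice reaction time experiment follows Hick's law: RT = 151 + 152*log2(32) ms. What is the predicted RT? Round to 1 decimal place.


RT = 151 + 152 * log2(32)
log2(32) = 5.0
RT = 151 + 152 * 5.0
= 151 + 760.0
= 911.0 ms


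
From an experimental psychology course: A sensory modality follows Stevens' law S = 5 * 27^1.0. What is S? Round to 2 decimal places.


S = 5 * 27^1.0
27^1.0 = 27.0
S = 5 * 27.0
= 135.00


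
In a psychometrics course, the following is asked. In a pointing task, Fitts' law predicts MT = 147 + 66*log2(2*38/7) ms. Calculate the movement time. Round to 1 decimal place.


MT = 147 + 66 * log2(2*38/7)
2D/W = 10.857143
log2(10.857143) = 3.4406
MT = 147 + 66 * 3.4406
= 374.1 ms


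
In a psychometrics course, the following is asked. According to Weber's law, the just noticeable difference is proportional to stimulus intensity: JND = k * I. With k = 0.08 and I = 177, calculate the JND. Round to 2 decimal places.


JND = k * I
JND = 0.08 * 177
= 14.16


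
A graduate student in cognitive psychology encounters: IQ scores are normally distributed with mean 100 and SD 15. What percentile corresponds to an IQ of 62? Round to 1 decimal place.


z = (IQ - mean) / SD
z = (62 - 100) / 15 = -2.5333
Percentile = Phi(-2.5333) * 100
Phi(-2.5333) = 0.00565
= 0.6


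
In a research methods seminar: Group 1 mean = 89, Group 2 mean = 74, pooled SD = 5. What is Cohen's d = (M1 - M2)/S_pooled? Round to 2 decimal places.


Cohen's d = (M1 - M2) / S_pooled
= (89 - 74) / 5
= 15 / 5
= 3.00


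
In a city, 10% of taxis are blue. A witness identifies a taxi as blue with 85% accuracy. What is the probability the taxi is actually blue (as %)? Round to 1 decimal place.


P(blue | says blue) = P(says blue | blue)*P(blue) / [P(says blue | blue)*P(blue) + P(says blue | not blue)*P(not blue)]
Numerator = 0.85 * 0.1 = 0.085
False identification = 0.15 * 0.9 = 0.135
P = 0.085 / (0.085 + 0.135)
= 0.085 / 0.22
As percentage = 38.6


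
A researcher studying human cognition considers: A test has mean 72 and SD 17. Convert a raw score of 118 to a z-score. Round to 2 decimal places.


z = (X - mu) / sigma
= (118 - 72) / 17
= 46 / 17
= 2.71


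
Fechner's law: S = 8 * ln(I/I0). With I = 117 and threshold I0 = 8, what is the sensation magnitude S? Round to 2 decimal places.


S = 8 * ln(117/8)
I/I0 = 14.625
ln(14.625) = 2.6827
S = 8 * 2.6827
= 21.46


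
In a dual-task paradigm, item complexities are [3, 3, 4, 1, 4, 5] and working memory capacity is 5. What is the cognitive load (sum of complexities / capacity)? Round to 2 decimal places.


Total complexity = 3 + 3 + 4 + 1 + 4 + 5 = 20
Load = total / capacity = 20 / 5
= 4.00


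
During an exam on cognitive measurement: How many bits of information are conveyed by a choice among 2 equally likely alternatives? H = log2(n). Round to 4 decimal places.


H = log2(n)
H = log2(2)
= 1.0000


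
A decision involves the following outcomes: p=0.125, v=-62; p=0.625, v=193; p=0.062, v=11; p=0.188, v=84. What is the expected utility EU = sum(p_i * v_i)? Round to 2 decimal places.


EU = sum(p_i * v_i)
0.125 * -62 = -7.75
0.625 * 193 = 120.625
0.062 * 11 = 0.682
0.188 * 84 = 15.792
EU = -7.75 + 120.625 + 0.682 + 15.792
= 129.35


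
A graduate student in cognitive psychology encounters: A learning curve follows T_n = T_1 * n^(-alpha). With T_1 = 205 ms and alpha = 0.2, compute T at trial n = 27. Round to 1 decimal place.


T_n = 205 * 27^(-0.2)
27^(-0.2) = 0.517282
T_n = 205 * 0.517282
= 106.0 ms


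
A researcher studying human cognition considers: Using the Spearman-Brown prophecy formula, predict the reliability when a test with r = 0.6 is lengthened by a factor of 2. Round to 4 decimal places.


r_new = n*r / (1 + (n-1)*r)
Numerator = 2 * 0.6 = 1.2
Denominator = 1 + 1 * 0.6 = 1.6
r_new = 1.2 / 1.6
= 0.7500


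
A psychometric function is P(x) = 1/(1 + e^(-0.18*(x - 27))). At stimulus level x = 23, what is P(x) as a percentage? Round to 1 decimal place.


P(x) = 1/(1 + e^(-0.18*(23 - 27)))
Exponent = -0.18 * -4 = 0.72
e^(0.72) = 2.054433
P = 1/(1 + 2.054433) = 0.327393
Percentage = 32.7


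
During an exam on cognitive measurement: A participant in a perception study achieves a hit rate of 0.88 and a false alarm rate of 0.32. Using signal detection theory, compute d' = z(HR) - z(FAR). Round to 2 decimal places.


d' = z(HR) - z(FAR)
z(0.88) = 1.175
z(0.32) = -0.4677
d' = 1.175 - -0.4677
= 1.64


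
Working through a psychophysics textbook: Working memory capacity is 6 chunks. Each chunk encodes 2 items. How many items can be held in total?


Total items = chunks * items_per_chunk
= 6 * 2
= 12


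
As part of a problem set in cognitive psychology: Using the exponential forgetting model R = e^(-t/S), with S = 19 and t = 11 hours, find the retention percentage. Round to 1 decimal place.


R = e^(-t/S)
-t/S = -11/19 = -0.578947
R = e^(-0.578947) = 0.560488
Percentage = 0.560488 * 100
= 56.0


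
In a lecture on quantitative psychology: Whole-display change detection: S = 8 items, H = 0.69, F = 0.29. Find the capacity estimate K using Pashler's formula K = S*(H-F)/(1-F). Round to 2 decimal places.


K = S * (H - F) / (1 - F)
H - F = 0.4
1 - F = 0.71
K = 8 * 0.4 / 0.71
= 4.51


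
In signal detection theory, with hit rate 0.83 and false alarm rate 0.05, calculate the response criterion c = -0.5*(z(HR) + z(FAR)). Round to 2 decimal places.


c = -0.5 * (z(HR) + z(FAR))
z(0.83) = 0.9542
z(0.05) = -1.6449
c = -0.5 * (0.9542 + -1.6449)
= -0.5 * -0.6907
= 0.35


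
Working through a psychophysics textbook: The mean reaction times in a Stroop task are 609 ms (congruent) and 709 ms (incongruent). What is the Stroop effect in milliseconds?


Stroop effect = RT(incongruent) - RT(congruent)
= 709 - 609
= 100 ms


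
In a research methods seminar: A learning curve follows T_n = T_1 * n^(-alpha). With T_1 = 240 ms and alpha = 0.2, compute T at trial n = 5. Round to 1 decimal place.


T_n = 240 * 5^(-0.2)
5^(-0.2) = 0.72478
T_n = 240 * 0.72478
= 173.9 ms


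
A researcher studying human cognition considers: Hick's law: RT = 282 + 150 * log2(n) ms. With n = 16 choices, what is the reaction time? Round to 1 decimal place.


RT = 282 + 150 * log2(16)
log2(16) = 4.0
RT = 282 + 150 * 4.0
= 282 + 600.0
= 882.0 ms


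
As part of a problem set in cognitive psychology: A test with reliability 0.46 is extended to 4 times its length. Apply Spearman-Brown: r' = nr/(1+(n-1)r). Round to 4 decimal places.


r_new = n*r / (1 + (n-1)*r)
Numerator = 4 * 0.46 = 1.84
Denominator = 1 + 3 * 0.46 = 2.38
r_new = 1.84 / 2.38
= 0.7731


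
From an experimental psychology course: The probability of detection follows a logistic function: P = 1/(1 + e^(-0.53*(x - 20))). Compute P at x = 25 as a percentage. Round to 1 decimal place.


P(x) = 1/(1 + e^(-0.53*(25 - 20)))
Exponent = -0.53 * 5 = -2.65
e^(-2.65) = 0.070651
P = 1/(1 + 0.070651) = 0.934011
Percentage = 93.4


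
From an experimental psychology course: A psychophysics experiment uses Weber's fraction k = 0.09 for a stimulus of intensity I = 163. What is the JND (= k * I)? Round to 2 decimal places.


JND = k * I
JND = 0.09 * 163
= 14.67


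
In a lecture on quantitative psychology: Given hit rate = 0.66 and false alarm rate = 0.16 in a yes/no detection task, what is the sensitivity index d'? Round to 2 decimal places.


d' = z(HR) - z(FAR)
z(0.66) = 0.4125
z(0.16) = -0.9945
d' = 0.4125 - -0.9945
= 1.41


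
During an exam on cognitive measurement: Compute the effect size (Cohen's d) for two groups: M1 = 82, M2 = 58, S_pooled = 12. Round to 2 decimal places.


Cohen's d = (M1 - M2) / S_pooled
= (82 - 58) / 12
= 24 / 12
= 2.00


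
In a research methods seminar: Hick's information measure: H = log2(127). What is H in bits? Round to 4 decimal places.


H = log2(n)
H = log2(127)
= 6.9887


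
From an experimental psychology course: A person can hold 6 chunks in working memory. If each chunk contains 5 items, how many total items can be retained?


Total items = chunks * items_per_chunk
= 6 * 5
= 30


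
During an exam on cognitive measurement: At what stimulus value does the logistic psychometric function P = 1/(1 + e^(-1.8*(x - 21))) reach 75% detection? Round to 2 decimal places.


At P = 0.75: 0.75 = 1/(1 + e^(-k*(x-x0)))
Solving: e^(-k*(x-x0)) = 1/3
x = x0 + ln(3)/k
ln(3) = 1.0986
x = 21 + 1.0986/1.8
= 21 + 0.6103
= 21.61


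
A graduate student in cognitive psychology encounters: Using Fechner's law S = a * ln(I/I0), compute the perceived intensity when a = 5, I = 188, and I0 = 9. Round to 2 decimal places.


S = 5 * ln(188/9)
I/I0 = 20.888889
ln(20.888889) = 3.0392
S = 5 * 3.0392
= 15.20


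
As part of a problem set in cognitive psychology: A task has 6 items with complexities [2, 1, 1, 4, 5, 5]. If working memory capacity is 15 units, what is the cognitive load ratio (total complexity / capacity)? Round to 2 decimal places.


Total complexity = 2 + 1 + 1 + 4 + 5 + 5 = 18
Load = total / capacity = 18 / 15
= 1.20


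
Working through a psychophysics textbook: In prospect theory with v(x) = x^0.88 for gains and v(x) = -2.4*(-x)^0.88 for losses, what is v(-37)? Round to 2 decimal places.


Since x = -37 < 0, use v(x) = -lambda*(-x)^alpha
(-x) = 37
37^0.88 = 23.9893
v(-37) = -2.4 * 23.9893
= -57.57


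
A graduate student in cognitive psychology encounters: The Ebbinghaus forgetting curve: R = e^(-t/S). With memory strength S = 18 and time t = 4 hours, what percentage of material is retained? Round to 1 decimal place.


R = e^(-t/S)
-t/S = -4/18 = -0.222222
R = e^(-0.222222) = 0.800738
Percentage = 0.800738 * 100
= 80.1


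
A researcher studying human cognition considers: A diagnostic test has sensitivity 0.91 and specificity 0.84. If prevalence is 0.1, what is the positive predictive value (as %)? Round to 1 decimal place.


PPV = (sens * prev) / (sens * prev + (1-spec) * (1-prev))
Numerator = 0.91 * 0.1 = 0.091
P(positive and no disease) = (1 - spec) * (1 - prev) = (1 - 0.84) * (1 - 0.1) = 0.144
Denominator = 0.091 + 0.144 = 0.235
PPV = 0.091 / 0.235 = 0.387234
As percentage = 38.7


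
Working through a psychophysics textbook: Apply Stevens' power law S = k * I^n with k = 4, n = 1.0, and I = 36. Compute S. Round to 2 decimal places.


S = 4 * 36^1.0
36^1.0 = 36.0
S = 4 * 36.0
= 144.00


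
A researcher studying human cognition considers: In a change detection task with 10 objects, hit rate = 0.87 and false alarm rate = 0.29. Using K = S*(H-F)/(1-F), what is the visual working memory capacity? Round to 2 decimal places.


K = S * (H - F) / (1 - F)
H - F = 0.58
1 - F = 0.71
K = 10 * 0.58 / 0.71
= 8.17


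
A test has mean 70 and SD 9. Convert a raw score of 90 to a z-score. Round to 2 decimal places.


z = (X - mu) / sigma
= (90 - 70) / 9
= 20 / 9
= 2.22


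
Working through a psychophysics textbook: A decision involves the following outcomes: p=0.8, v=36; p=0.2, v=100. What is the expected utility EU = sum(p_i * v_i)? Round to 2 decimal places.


EU = sum(p_i * v_i)
0.8 * 36 = 28.8
0.2 * 100 = 20.0
EU = 28.8 + 20.0
= 48.80


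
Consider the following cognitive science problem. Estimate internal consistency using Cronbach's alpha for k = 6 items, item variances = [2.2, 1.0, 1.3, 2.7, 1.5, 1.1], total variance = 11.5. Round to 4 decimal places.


alpha = (k/(k-1)) * (1 - sum(s_i^2)/s_total^2)
sum(item variances) = 9.8
k/(k-1) = 6/5 = 1.2
1 - 9.8/11.5 = 1 - 0.852174 = 0.147826
alpha = 1.2 * 0.147826
= 0.1774


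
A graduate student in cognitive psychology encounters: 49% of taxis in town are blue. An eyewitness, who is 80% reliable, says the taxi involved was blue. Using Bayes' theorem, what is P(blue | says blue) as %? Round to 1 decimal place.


P(blue | says blue) = P(says blue | blue)*P(blue) / [P(says blue | blue)*P(blue) + P(says blue | not blue)*P(not blue)]
Numerator = 0.8 * 0.49 = 0.392
False identification = 0.2 * 0.51 = 0.102
P = 0.392 / (0.392 + 0.102)
= 0.392 / 0.494
As percentage = 79.4


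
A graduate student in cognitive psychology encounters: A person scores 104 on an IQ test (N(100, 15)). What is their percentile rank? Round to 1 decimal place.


z = (IQ - mean) / SD
z = (104 - 100) / 15 = 0.2667
Percentile = Phi(0.2667) * 100
Phi(0.2667) = 0.60515
= 60.5


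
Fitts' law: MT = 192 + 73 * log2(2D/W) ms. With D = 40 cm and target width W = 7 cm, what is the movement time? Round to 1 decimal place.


MT = 192 + 73 * log2(2*40/7)
2D/W = 11.428571
log2(11.428571) = 3.5146
MT = 192 + 73 * 3.5146
= 448.6 ms


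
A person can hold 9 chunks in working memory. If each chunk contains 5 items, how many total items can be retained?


Total items = chunks * items_per_chunk
= 9 * 5
= 45


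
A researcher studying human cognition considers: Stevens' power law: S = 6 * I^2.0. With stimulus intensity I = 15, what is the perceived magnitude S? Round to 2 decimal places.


S = 6 * 15^2.0
15^2.0 = 225.0
S = 6 * 225.0
= 1350.00


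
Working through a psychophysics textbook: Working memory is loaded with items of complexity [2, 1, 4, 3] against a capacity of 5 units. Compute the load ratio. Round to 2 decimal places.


Total complexity = 2 + 1 + 4 + 3 = 10
Load = total / capacity = 10 / 5
= 2.00


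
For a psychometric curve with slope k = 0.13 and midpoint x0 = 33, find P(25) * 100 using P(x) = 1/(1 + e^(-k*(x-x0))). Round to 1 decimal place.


P(x) = 1/(1 + e^(-0.13*(25 - 33)))
Exponent = -0.13 * -8 = 1.04
e^(1.04) = 2.829217
P = 1/(1 + 2.829217) = 0.26115
Percentage = 26.1


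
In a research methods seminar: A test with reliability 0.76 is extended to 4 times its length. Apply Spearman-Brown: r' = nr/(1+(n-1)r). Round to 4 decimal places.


r_new = n*r / (1 + (n-1)*r)
Numerator = 4 * 0.76 = 3.04
Denominator = 1 + 3 * 0.76 = 3.28
r_new = 3.04 / 3.28
= 0.9268


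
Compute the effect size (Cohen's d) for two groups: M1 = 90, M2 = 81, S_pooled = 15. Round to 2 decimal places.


Cohen's d = (M1 - M2) / S_pooled
= (90 - 81) / 15
= 9 / 15
= 0.60


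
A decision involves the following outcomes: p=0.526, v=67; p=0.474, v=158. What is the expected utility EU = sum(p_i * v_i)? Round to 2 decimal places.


EU = sum(p_i * v_i)
0.526 * 67 = 35.242
0.474 * 158 = 74.892
EU = 35.242 + 74.892
= 110.13


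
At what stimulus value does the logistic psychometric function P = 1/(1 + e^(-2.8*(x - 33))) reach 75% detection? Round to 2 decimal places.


At P = 0.75: 0.75 = 1/(1 + e^(-k*(x-x0)))
Solving: e^(-k*(x-x0)) = 1/3
x = x0 + ln(3)/k
ln(3) = 1.0986
x = 33 + 1.0986/2.8
= 33 + 0.3924
= 33.39


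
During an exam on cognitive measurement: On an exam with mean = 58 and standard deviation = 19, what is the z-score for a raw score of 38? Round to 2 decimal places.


z = (X - mu) / sigma
= (38 - 58) / 19
= -20 / 19
= -1.05


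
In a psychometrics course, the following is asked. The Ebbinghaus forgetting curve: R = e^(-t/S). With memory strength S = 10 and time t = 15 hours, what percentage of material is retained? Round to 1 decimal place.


R = e^(-t/S)
-t/S = -15/10 = -1.5
R = e^(-1.5) = 0.22313
Percentage = 0.22313 * 100
= 22.3


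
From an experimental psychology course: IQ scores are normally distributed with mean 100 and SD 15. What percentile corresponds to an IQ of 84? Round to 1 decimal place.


z = (IQ - mean) / SD
z = (84 - 100) / 15 = -1.0667
Percentile = Phi(-1.0667) * 100
Phi(-1.0667) = 0.143054
= 14.3


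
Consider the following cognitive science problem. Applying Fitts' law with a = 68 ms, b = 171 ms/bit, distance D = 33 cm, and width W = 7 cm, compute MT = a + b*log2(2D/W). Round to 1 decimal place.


MT = 68 + 171 * log2(2*33/7)
2D/W = 9.428571
log2(9.428571) = 3.237
MT = 68 + 171 * 3.237
= 621.5 ms


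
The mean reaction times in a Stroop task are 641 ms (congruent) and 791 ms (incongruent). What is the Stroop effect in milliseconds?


Stroop effect = RT(incongruent) - RT(congruent)
= 791 - 641
= 150 ms


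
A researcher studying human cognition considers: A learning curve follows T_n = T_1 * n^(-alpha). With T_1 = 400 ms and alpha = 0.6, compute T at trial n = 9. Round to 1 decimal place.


T_n = 400 * 9^(-0.6)
9^(-0.6) = 0.267581
T_n = 400 * 0.267581
= 107.0 ms


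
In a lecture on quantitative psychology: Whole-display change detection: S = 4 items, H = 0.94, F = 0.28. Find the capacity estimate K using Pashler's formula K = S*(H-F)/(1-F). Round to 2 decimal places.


K = S * (H - F) / (1 - F)
H - F = 0.66
1 - F = 0.72
K = 4 * 0.66 / 0.72
= 3.67


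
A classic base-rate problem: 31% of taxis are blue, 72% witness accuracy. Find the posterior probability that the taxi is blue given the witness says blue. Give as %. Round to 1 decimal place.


P(blue | says blue) = P(says blue | blue)*P(blue) / [P(says blue | blue)*P(blue) + P(says blue | not blue)*P(not blue)]
Numerator = 0.72 * 0.31 = 0.2232
False identification = 0.28 * 0.69 = 0.1932
P = 0.2232 / (0.2232 + 0.1932)
= 0.2232 / 0.4164
As percentage = 53.6


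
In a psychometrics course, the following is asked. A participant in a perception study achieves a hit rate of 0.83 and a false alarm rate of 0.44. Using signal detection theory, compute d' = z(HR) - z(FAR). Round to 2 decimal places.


d' = z(HR) - z(FAR)
z(0.83) = 0.9542
z(0.44) = -0.151
d' = 0.9542 - -0.151
= 1.11


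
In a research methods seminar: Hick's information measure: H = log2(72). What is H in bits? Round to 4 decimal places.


H = log2(n)
H = log2(72)
= 6.1699


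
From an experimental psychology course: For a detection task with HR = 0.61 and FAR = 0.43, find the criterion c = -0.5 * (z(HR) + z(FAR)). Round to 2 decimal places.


c = -0.5 * (z(HR) + z(FAR))
z(0.61) = 0.2793
z(0.43) = -0.1764
c = -0.5 * (0.2793 + -0.1764)
= -0.5 * 0.1029
= -0.05


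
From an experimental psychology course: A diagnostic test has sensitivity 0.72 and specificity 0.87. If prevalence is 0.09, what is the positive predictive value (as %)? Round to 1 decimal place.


PPV = (sens * prev) / (sens * prev + (1-spec) * (1-prev))
Numerator = 0.72 * 0.09 = 0.0648
P(positive and no disease) = (1 - spec) * (1 - prev) = (1 - 0.87) * (1 - 0.09) = 0.1183
Denominator = 0.0648 + 0.1183 = 0.1831
PPV = 0.0648 / 0.1831 = 0.353905
As percentage = 35.4


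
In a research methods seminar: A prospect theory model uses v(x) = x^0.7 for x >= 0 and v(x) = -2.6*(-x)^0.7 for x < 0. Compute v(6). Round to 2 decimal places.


Since x = 6 >= 0, use v(x) = x^0.7
6^0.7 = 3.5051
v(6) = 3.51


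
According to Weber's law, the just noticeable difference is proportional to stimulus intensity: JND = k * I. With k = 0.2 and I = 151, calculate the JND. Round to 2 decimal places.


JND = k * I
JND = 0.2 * 151
= 30.20


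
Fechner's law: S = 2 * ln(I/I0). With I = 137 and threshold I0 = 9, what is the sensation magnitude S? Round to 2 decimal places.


S = 2 * ln(137/9)
I/I0 = 15.222222
ln(15.222222) = 2.7228
S = 2 * 2.7228
= 5.45


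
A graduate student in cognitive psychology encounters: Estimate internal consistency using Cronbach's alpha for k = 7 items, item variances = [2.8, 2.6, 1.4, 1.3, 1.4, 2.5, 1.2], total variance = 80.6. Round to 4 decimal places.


alpha = (k/(k-1)) * (1 - sum(s_i^2)/s_total^2)
sum(item variances) = 13.2
k/(k-1) = 7/6 = 1.166667
1 - 13.2/80.6 = 1 - 0.163772 = 0.836228
alpha = 1.166667 * 0.836228
= 0.9756


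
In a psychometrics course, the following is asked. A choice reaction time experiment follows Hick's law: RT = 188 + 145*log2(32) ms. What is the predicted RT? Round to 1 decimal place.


RT = 188 + 145 * log2(32)
log2(32) = 5.0
RT = 188 + 145 * 5.0
= 188 + 725.0
= 913.0 ms


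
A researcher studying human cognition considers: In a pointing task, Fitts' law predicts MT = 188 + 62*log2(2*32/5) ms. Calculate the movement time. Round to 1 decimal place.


MT = 188 + 62 * log2(2*32/5)
2D/W = 12.8
log2(12.8) = 3.6781
MT = 188 + 62 * 3.6781
= 416.0 ms


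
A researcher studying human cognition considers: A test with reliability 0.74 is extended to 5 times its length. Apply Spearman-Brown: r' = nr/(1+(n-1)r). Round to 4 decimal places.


r_new = n*r / (1 + (n-1)*r)
Numerator = 5 * 0.74 = 3.7
Denominator = 1 + 4 * 0.74 = 3.96
r_new = 3.7 / 3.96
= 0.9343


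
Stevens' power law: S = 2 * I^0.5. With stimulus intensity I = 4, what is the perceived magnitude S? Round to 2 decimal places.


S = 2 * 4^0.5
4^0.5 = 2.0
S = 2 * 2.0
= 4.00


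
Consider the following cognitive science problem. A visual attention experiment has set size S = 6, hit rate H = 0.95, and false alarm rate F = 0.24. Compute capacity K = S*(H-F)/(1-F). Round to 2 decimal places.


K = S * (H - F) / (1 - F)
H - F = 0.71
1 - F = 0.76
K = 6 * 0.71 / 0.76
= 5.61


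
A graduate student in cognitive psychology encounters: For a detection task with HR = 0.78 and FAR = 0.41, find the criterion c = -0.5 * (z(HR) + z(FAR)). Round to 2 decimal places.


c = -0.5 * (z(HR) + z(FAR))
z(0.78) = 0.7722
z(0.41) = -0.2275
c = -0.5 * (0.7722 + -0.2275)
= -0.5 * 0.5447
= -0.27


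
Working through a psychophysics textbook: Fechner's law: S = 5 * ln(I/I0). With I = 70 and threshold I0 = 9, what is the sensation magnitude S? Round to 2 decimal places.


S = 5 * ln(70/9)
I/I0 = 7.777778
ln(7.777778) = 2.0513
S = 5 * 2.0513
= 10.26


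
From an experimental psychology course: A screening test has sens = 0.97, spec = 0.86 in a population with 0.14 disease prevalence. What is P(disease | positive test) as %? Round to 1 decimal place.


PPV = (sens * prev) / (sens * prev + (1-spec) * (1-prev))
Numerator = 0.97 * 0.14 = 0.1358
P(positive and no disease) = (1 - spec) * (1 - prev) = (1 - 0.86) * (1 - 0.14) = 0.1204
Denominator = 0.1358 + 0.1204 = 0.2562
PPV = 0.1358 / 0.2562 = 0.530055
As percentage = 53.0


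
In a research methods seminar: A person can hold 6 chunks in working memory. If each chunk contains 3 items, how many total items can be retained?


Total items = chunks * items_per_chunk
= 6 * 3
= 18


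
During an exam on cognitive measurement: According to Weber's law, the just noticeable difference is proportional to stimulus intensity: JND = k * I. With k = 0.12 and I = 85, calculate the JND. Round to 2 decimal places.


JND = k * I
JND = 0.12 * 85
= 10.20


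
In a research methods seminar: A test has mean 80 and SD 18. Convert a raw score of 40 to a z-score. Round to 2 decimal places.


z = (X - mu) / sigma
= (40 - 80) / 18
= -40 / 18
= -2.22


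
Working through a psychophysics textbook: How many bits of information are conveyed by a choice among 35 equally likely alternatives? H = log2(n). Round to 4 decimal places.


H = log2(n)
H = log2(35)
= 5.1293


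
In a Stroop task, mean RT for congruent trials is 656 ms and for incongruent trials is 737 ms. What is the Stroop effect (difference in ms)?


Stroop effect = RT(incongruent) - RT(congruent)
= 737 - 656
= 81 ms


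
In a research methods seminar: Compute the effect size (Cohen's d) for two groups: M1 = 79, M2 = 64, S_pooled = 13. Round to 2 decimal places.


Cohen's d = (M1 - M2) / S_pooled
= (79 - 64) / 13
= 15 / 13
= 1.15


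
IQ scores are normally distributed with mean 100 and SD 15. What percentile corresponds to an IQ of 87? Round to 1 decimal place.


z = (IQ - mean) / SD
z = (87 - 100) / 15 = -0.8667
Percentile = Phi(-0.8667) * 100
Phi(-0.8667) = 0.193053
= 19.3


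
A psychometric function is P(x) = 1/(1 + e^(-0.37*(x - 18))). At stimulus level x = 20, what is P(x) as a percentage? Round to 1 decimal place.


P(x) = 1/(1 + e^(-0.37*(20 - 18)))
Exponent = -0.37 * 2 = -0.74
e^(-0.74) = 0.477114
P = 1/(1 + 0.477114) = 0.676996
Percentage = 67.7


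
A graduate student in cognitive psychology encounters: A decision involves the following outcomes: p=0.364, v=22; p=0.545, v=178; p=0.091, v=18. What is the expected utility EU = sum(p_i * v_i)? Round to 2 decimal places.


EU = sum(p_i * v_i)
0.364 * 22 = 8.008
0.545 * 178 = 97.01
0.091 * 18 = 1.638
EU = 8.008 + 97.01 + 1.638
= 106.66


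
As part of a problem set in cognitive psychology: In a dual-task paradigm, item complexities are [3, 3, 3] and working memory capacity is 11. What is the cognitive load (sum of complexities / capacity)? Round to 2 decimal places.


Total complexity = 3 + 3 + 3 = 9
Load = total / capacity = 9 / 11
= 0.82


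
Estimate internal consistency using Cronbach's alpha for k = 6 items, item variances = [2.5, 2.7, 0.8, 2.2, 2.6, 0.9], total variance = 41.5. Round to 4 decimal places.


alpha = (k/(k-1)) * (1 - sum(s_i^2)/s_total^2)
sum(item variances) = 11.7
k/(k-1) = 6/5 = 1.2
1 - 11.7/41.5 = 1 - 0.281928 = 0.718072
alpha = 1.2 * 0.718072
= 0.8617


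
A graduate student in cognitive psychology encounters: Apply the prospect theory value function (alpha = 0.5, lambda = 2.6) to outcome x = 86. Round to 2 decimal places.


Since x = 86 >= 0, use v(x) = x^0.5
86^0.5 = 9.2736
v(86) = 9.27


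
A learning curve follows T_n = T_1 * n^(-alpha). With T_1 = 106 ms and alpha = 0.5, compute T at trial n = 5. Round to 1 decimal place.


T_n = 106 * 5^(-0.5)
5^(-0.5) = 0.447214
T_n = 106 * 0.447214
= 47.4 ms


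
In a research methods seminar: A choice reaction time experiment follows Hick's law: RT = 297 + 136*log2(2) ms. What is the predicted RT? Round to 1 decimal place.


RT = 297 + 136 * log2(2)
log2(2) = 1.0
RT = 297 + 136 * 1.0
= 297 + 136.0
= 433.0 ms


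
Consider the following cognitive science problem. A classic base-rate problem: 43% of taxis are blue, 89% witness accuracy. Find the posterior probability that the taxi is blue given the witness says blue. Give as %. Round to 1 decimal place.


P(blue | says blue) = P(says blue | blue)*P(blue) / [P(says blue | blue)*P(blue) + P(says blue | not blue)*P(not blue)]
Numerator = 0.89 * 0.43 = 0.3827
False identification = 0.11 * 0.57 = 0.0627
P = 0.3827 / (0.3827 + 0.0627)
= 0.3827 / 0.4454
As percentage = 85.9


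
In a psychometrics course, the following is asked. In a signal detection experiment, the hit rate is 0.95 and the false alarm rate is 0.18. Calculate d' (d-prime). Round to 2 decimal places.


d' = z(HR) - z(FAR)
z(0.95) = 1.6449
z(0.18) = -0.9154
d' = 1.6449 - -0.9154
= 2.56


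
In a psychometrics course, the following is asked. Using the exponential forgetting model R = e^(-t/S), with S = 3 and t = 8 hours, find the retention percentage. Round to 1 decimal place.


R = e^(-t/S)
-t/S = -8/3 = -2.666667
R = e^(-2.666667) = 0.069483
Percentage = 0.069483 * 100
= 6.9


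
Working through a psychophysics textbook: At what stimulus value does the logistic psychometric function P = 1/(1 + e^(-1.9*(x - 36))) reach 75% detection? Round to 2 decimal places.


At P = 0.75: 0.75 = 1/(1 + e^(-k*(x-x0)))
Solving: e^(-k*(x-x0)) = 1/3
x = x0 + ln(3)/k
ln(3) = 1.0986
x = 36 + 1.0986/1.9
= 36 + 0.5782
= 36.58


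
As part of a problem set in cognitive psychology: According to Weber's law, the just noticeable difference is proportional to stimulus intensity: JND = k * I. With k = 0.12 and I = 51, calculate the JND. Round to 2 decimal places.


JND = k * I
JND = 0.12 * 51
= 6.12


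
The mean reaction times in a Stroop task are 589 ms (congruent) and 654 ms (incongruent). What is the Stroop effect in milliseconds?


Stroop effect = RT(incongruent) - RT(congruent)
= 654 - 589
= 65 ms


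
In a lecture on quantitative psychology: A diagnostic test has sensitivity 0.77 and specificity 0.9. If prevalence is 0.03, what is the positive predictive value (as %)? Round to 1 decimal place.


PPV = (sens * prev) / (sens * prev + (1-spec) * (1-prev))
Numerator = 0.77 * 0.03 = 0.0231
P(positive and no disease) = (1 - spec) * (1 - prev) = (1 - 0.9) * (1 - 0.03) = 0.097
Denominator = 0.0231 + 0.097 = 0.1201
PPV = 0.0231 / 0.1201 = 0.19234
As percentage = 19.2


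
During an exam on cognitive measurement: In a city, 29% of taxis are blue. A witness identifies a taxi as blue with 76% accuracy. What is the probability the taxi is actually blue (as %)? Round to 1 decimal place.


P(blue | says blue) = P(says blue | blue)*P(blue) / [P(says blue | blue)*P(blue) + P(says blue | not blue)*P(not blue)]
Numerator = 0.76 * 0.29 = 0.2204
False identification = 0.24 * 0.71 = 0.1704
P = 0.2204 / (0.2204 + 0.1704)
= 0.2204 / 0.3908
As percentage = 56.4


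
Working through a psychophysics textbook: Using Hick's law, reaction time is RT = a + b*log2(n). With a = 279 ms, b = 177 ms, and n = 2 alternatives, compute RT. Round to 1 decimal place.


RT = 279 + 177 * log2(2)
log2(2) = 1.0
RT = 279 + 177 * 1.0
= 279 + 177.0
= 456.0 ms


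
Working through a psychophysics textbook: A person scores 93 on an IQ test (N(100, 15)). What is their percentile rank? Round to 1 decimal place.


z = (IQ - mean) / SD
z = (93 - 100) / 15 = -0.4667
Percentile = Phi(-0.4667) * 100
Phi(-0.4667) = 0.320357
= 32.0


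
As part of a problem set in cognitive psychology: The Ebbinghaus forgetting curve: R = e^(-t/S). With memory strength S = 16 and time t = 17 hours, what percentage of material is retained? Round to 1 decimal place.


R = e^(-t/S)
-t/S = -17/16 = -1.0625
R = e^(-1.0625) = 0.345591
Percentage = 0.345591 * 100
= 34.6
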